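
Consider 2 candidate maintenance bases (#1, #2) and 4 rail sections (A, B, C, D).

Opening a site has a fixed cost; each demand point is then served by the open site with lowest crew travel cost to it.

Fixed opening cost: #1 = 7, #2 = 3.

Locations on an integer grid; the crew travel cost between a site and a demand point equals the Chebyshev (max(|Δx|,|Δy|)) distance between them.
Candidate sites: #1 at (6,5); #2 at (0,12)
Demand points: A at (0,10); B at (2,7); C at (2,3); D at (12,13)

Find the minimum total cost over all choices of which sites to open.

Open {#1, #2}: assign each demand point to its cheapest open site.
  A→#2 2, B→#1 4, C→#1 4, D→#1 8
  crew travel cost 18, fixed 10 → total 28.
Compare {#1}: crew travel cost 22 + fixed 7 = 29.
Compare {#2}: crew travel cost 28 + fixed 3 = 31.

28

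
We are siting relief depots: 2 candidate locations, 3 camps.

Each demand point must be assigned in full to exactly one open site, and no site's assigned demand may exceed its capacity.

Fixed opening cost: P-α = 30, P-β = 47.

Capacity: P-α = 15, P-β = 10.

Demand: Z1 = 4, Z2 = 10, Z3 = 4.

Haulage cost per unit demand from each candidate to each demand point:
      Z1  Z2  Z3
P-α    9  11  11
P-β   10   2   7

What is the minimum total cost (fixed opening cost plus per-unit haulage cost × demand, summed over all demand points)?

Open {P-α, P-β}; cheapest assignment that respects the capacities:
  P-α (cap 15, load 8): Z1, Z3 — cost 4×9 + 4×11 = 80
  P-β (cap 10, load 10): Z2 — cost 10×2 = 20
  Shipping 100, fixed 77 → total 177.
  Any other capacity-feasible assignment to {P-α, P-β} ships for at least 100.
Total demand is 18 and no other set of sites has combined capacity ≥ 18, so {P-α, P-β} is the only feasible choice of open sites. Minimum: 177.

177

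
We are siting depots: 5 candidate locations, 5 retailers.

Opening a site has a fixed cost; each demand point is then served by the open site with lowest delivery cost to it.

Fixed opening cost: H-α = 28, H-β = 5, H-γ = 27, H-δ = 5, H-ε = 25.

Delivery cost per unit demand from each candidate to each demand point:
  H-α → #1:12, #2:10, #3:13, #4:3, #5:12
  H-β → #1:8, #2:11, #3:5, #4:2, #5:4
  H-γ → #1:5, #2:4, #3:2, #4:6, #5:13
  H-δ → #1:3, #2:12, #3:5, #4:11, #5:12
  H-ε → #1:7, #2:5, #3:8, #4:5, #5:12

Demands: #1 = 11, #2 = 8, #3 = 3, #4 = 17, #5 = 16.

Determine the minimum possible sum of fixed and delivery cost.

Open {H-β, H-γ, H-δ}: assign each demand point to its cheapest open site.
  #1→H-δ 11×3=33, #2→H-γ 8×4=32, #3→H-γ 3×2=6, #4→H-β 17×2=34, #5→H-β 16×4=64
  delivery cost 169, fixed 37 → total 206.
Compare {H-β, H-δ, H-ε}: delivery cost 186 + fixed 35 = 221.
Compare {H-β, H-γ}: delivery cost 191 + fixed 32 = 223.
Compare {H-β, H-γ, H-δ, H-ε}: delivery cost 169 + fixed 62 = 231.
All other subsets cost ≥ 221. Minimum total cost: 206.

206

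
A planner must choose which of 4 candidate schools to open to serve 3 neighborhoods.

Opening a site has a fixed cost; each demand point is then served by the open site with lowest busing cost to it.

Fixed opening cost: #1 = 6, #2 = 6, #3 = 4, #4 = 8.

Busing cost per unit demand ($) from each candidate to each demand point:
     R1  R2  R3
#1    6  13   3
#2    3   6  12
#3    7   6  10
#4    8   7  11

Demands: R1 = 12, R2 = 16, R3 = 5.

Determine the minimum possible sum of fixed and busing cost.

159

Open {#1, #2}: assign each demand point to its cheapest open site.
  R1→#2 12×3=36, R2→#2 16×6=96, R3→#1 5×3=15
  busing cost 147, fixed 12 → total 159.
Compare {#1, #2, #3}: busing cost 147 + fixed 16 = 163.
Compare {#1, #2, #4}: busing cost 147 + fixed 20 = 167.
Compare {#1, #2, #3, #4}: busing cost 147 + fixed 24 = 171.
All other subsets cost ≥ 163. Minimum total cost: 159.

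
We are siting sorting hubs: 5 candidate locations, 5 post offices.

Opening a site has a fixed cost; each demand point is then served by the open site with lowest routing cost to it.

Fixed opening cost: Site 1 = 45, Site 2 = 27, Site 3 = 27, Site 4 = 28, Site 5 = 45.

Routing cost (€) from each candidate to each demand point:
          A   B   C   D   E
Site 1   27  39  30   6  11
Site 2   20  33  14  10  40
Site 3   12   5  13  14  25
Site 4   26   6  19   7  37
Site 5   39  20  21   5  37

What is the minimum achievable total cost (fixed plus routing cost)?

Open {Site 3}: assign each demand point to its cheapest open site.
  A→Site 3 12, B→Site 3 5, C→Site 3 13, D→Site 3 14, E→Site 3 25
  routing cost 69, fixed 27 → total 96.
Compare {Site 3, Site 4}: routing cost 62 + fixed 55 = 117.
Compare {Site 1, Site 3}: routing cost 47 + fixed 72 = 119.
Compare {Site 2, Site 3}: routing cost 65 + fixed 54 = 119.
All other subsets cost ≥ 117. Minimum total cost: 96.

96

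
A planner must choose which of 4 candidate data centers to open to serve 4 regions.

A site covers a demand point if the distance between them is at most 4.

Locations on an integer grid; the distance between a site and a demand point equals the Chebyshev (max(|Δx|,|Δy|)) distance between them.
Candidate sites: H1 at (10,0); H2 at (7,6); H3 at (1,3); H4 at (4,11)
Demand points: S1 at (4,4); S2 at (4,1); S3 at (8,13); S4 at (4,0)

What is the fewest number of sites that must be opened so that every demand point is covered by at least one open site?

Coverage sets (demand points within 4 of each site):
  H1: {}
  H2: {S1}
  H3: {S1, S2, S4}
  H4: {S3}
No single site covers all 4 demand points.
But {H3, H4} covers everything, so the minimum is 2.

2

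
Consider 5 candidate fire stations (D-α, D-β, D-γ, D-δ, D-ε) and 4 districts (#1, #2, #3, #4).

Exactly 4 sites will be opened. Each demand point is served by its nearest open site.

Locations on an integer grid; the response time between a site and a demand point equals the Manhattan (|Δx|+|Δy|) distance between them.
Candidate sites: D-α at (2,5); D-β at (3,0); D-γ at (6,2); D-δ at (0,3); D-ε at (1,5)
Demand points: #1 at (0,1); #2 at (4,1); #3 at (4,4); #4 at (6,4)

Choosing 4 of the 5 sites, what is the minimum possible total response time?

Open {D-α, D-β, D-γ, D-δ}.
  #1→D-δ 2, #2→D-β 2, #3→D-α 3, #4→D-γ 2  ⇒ total 9.
Compare {D-α, D-γ, D-δ, D-ε}: total 10.
Compare {D-β, D-γ, D-δ, D-ε}: total 10.
No size-4 selection does better; minimum is 9.

9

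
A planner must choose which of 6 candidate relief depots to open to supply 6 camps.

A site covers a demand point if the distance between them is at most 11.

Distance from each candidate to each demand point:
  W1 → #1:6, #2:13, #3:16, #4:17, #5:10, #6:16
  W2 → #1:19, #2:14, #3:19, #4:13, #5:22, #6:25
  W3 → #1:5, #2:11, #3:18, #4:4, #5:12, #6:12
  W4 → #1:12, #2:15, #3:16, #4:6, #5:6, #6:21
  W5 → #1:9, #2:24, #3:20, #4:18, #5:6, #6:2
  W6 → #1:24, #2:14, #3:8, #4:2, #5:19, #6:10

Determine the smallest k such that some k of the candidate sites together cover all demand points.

Coverage sets (demand points within 11 of each site):
  W1: {#1, #5}
  W2: {}
  W3: {#1, #2, #4}
  W4: {#4, #5}
  W5: {#1, #5, #6}
  W6: {#3, #4, #6}
No 2 sites suffice: every size-2 union leaves at least one demand point uncovered.
But {W1, W3, W6} covers everything, so the minimum is 3.

3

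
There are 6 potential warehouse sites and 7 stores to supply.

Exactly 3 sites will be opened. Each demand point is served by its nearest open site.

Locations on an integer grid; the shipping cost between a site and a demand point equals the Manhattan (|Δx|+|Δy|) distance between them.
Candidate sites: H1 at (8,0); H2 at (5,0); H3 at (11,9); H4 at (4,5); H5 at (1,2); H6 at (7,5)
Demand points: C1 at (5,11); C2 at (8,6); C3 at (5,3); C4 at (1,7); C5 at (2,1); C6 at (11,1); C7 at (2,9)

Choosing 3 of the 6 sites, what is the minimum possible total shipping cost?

Open {H1, H4, H5}.
  C1→H4 7, C2→H4 5, C3→H4 3, C4→H4 5, C5→H5 2, C6→H1 4, C7→H4 6  ⇒ total 32.
Compare {H1, H4, H6}: total 33.
Compare {H1, H5, H6}: total 33.
No size-3 selection does better; minimum is 32.

32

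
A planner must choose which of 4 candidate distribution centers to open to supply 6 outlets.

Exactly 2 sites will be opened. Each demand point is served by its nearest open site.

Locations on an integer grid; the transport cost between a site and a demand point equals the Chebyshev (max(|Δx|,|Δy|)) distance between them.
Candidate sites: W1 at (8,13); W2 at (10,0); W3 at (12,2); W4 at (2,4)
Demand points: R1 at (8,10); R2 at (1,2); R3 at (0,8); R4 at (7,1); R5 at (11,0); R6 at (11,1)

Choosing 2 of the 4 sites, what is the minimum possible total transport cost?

17

Open {W2, W4}.
  R1→W4 6, R2→W4 2, R3→W4 4, R4→W2 3, R5→W2 1, R6→W2 1  ⇒ total 17.
Compare {W3, W4}: total 20.
Compare {W1, W2}: total 25.
No size-2 selection does better; minimum is 17.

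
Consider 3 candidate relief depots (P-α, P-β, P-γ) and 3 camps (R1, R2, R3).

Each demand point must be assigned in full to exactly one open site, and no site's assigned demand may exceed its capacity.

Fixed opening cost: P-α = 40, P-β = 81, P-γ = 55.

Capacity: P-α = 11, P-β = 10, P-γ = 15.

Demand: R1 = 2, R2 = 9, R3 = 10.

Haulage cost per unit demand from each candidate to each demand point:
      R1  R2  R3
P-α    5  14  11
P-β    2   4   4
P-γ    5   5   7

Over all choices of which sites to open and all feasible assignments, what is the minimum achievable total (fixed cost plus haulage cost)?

Open {P-β, P-γ}; cheapest assignment that respects the capacities:
  P-β (cap 10, load 10): R3 — cost 10×4 = 40
  P-γ (cap 15, load 11): R1, R2 — cost 2×5 + 9×5 = 55
  Shipping 95, fixed 136 → total 231.
  Any other capacity-feasible assignment to {P-β, P-γ} ships for at least 95.
Compare {P-α, P-γ}: its best feasible assignment gives total 260.
Compare {P-α, P-β, P-γ}: its best feasible assignment gives total 271.
Every other set of open sites that can feasibly serve all demand totals ≥ 260 even under its best assignment. Minimum: 231.

231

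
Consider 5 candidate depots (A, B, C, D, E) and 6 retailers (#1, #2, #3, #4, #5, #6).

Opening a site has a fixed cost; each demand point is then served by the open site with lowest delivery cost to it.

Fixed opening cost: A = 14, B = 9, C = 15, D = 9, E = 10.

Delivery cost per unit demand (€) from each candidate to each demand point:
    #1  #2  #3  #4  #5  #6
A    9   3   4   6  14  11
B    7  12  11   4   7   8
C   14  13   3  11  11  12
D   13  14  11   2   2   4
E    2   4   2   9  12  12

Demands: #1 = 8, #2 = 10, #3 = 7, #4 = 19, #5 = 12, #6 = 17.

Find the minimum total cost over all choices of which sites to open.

Open {D, E}: assign each demand point to its cheapest open site.
  #1→E 8×2=16, #2→E 10×4=40, #3→E 7×2=14, #4→D 19×2=38, #5→D 12×2=24, #6→D 17×4=68
  delivery cost 200, fixed 19 → total 219.
Compare {A, D, E}: delivery cost 190 + fixed 33 = 223.
Compare {B, D, E}: delivery cost 200 + fixed 28 = 228.
Compare {A, B, D, E}: delivery cost 190 + fixed 42 = 232.
All other subsets cost ≥ 223. Minimum total cost: 219.

219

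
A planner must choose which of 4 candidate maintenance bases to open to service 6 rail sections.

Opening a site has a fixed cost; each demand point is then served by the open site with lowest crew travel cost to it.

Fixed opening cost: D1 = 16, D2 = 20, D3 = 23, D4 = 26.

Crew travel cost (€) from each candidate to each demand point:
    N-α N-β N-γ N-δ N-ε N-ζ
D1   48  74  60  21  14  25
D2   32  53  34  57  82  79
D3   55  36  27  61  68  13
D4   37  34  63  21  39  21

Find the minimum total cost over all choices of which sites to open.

198

Open {D1, D3}: assign each demand point to its cheapest open site.
  N-α→D1 48, N-β→D3 36, N-γ→D3 27, N-δ→D1 21, N-ε→D1 14, N-ζ→D3 13
  crew travel cost 159, fixed 39 → total 198.
Compare {D1, D2, D3}: crew travel cost 143 + fixed 59 = 202.
Compare {D1, D3, D4}: crew travel cost 146 + fixed 65 = 211.
Compare {D1, D2}: crew travel cost 179 + fixed 36 = 215.
All other subsets cost ≥ 202. Minimum total cost: 198.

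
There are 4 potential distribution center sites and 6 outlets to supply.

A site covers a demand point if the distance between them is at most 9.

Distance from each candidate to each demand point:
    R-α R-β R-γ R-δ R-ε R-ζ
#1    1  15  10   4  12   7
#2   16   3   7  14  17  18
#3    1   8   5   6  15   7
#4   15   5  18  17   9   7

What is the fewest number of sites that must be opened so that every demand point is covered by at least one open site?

2

Coverage sets (demand points within 9 of each site):
  #1: {R-α, R-δ, R-ζ}
  #2: {R-β, R-γ}
  #3: {R-α, R-β, R-γ, R-δ, R-ζ}
  #4: {R-β, R-ε, R-ζ}
No single site covers all 6 demand points.
But {#3, #4} covers everything, so the minimum is 2.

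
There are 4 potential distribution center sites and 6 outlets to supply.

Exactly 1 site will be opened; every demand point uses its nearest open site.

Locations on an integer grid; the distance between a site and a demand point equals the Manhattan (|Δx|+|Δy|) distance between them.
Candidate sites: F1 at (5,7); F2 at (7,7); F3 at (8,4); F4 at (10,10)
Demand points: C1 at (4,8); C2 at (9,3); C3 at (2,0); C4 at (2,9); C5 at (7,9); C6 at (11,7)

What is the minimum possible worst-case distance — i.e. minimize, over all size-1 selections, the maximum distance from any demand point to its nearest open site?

10

Open {F1}.
  Farthest demand point is C3 at distance 10 (to F1); all others are ≤ 10.
With {F3} the worst case is 11.
With {F2} the worst case is 12.
No size-1 selection achieves below 10.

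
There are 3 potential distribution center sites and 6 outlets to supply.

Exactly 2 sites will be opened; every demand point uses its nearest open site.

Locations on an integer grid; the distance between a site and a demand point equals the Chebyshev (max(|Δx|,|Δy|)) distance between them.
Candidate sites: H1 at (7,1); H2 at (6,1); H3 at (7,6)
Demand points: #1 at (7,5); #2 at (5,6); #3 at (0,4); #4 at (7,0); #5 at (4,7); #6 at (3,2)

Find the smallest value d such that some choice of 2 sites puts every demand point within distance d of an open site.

6

Open {H1, H2}.
  Farthest demand point is #3 at distance 6 (to H2); all others are ≤ 6.
With {H2, H3} the worst case is 6.
With {H1, H3} the worst case is 7.
No size-2 selection achieves below 6.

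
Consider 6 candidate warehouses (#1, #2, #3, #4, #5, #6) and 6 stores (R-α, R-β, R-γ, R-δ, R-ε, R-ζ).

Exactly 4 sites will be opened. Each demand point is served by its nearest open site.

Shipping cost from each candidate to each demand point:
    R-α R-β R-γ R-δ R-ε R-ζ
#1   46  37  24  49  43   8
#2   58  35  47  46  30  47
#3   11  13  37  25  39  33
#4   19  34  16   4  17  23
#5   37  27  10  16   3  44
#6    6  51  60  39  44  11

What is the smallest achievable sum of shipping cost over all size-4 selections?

Open {#3, #4, #5, #6}.
  R-α→#6 6, R-β→#3 13, R-γ→#5 10, R-δ→#4 4, R-ε→#5 3, R-ζ→#6 11  ⇒ total 47.
Compare {#1, #3, #4, #5}: total 49.
Compare {#1, #3, #5, #6}: total 56.
No size-4 selection does better; minimum is 47.

47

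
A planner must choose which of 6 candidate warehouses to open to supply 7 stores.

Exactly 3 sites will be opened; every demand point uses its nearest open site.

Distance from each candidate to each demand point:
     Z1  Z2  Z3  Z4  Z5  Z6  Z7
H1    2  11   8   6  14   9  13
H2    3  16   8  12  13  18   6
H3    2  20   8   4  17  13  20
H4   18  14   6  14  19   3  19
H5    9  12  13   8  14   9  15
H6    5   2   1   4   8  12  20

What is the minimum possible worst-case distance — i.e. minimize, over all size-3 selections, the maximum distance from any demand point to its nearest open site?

Open {H2, H4, H6}.
  Farthest demand point is Z5 at distance 8 (to H6); all others are ≤ 8.
With {H1, H2, H6} the worst case is 9.
With {H2, H5, H6} the worst case is 9.
No size-3 selection achieves below 8.

8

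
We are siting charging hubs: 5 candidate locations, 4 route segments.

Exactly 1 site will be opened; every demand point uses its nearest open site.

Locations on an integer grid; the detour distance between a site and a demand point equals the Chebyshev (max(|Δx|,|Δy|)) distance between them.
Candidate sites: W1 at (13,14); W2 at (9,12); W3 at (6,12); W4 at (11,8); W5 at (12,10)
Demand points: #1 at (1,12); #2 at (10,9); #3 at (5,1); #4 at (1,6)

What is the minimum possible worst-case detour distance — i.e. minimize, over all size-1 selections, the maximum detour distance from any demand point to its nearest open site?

10

Open {W4}.
  Farthest demand point is #1 at detour distance 10 (to W4); all others are ≤ 10.
With {W2} the worst case is 11.
With {W3} the worst case is 11.
No size-1 selection achieves below 10.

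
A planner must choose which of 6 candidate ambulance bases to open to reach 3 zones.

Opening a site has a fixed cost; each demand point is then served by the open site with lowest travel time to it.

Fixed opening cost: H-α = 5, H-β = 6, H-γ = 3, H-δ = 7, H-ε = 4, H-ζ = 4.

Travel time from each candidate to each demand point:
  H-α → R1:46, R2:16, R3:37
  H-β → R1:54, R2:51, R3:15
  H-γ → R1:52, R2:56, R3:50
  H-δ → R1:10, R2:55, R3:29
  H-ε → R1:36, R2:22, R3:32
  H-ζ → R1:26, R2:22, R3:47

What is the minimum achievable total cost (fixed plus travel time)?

59

Open {H-α, H-β, H-δ}: assign each demand point to its cheapest open site.
  R1→H-δ 10, R2→H-α 16, R3→H-β 15
  travel time 41, fixed 18 → total 59.
Compare {H-α, H-β, H-γ, H-δ}: travel time 41 + fixed 21 = 62.
Compare {H-α, H-β, H-δ, H-ε}: travel time 41 + fixed 22 = 63.
Compare {H-α, H-β, H-δ, H-ζ}: travel time 41 + fixed 22 = 63.
All other subsets cost ≥ 62. Minimum total cost: 59.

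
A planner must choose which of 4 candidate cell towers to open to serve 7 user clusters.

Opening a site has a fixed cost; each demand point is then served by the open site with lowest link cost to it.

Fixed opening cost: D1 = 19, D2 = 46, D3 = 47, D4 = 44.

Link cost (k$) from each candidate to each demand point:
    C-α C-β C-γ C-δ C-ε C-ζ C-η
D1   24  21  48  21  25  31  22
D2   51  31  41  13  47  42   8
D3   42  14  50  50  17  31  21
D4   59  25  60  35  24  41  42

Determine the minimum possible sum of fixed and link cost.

Open {D1}: assign each demand point to its cheapest open site.
  C-α→D1 24, C-β→D1 21, C-γ→D1 48, C-δ→D1 21, C-ε→D1 25, C-ζ→D1 31, C-η→D1 22
  link cost 192, fixed 19 → total 211.
Compare {D1, D2}: link cost 163 + fixed 65 = 228.
Compare {D1, D3}: link cost 176 + fixed 66 = 242.
Compare {D1, D4}: link cost 191 + fixed 63 = 254.
All other subsets cost ≥ 228. Minimum total cost: 211.

211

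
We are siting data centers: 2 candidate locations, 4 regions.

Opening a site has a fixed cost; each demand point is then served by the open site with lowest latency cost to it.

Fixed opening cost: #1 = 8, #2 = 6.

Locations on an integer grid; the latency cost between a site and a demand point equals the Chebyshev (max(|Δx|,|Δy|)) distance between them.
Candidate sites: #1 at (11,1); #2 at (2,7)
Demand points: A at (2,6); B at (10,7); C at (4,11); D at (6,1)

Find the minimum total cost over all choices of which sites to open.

Open {#2}: assign each demand point to its cheapest open site.
  A→#2 1, B→#2 8, C→#2 4, D→#2 6
  latency cost 19, fixed 6 → total 25.
Compare {#1, #2}: latency cost 16 + fixed 14 = 30.
Compare {#1}: latency cost 30 + fixed 8 = 38.

25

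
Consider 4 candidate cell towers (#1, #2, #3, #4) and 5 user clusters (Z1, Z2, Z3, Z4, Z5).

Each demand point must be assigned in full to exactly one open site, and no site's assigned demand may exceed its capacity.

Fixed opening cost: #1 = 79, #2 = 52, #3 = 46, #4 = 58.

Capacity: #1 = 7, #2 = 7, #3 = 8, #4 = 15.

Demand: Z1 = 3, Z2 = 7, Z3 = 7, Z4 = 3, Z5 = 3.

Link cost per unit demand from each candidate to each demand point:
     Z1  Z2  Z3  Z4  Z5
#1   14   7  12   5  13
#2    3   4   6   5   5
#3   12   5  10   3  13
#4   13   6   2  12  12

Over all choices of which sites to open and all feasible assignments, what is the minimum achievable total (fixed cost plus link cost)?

245

Open {#2, #3, #4}; cheapest assignment that respects the capacities:
  #2 (cap 7, load 6): Z1, Z5 — cost 3×3 + 3×5 = 24
  #3 (cap 8, load 3): Z4 — cost 3×3 = 9
  #4 (cap 15, load 14): Z2, Z3 — cost 7×6 + 7×2 = 56
  Shipping 89, fixed 156 → total 245.
  Any other capacity-feasible assignment to {#2, #3, #4} ships for at least 89.
Compare {#1, #2, #4}: its best feasible assignment gives total 284.
Compare {#1, #3, #4}: its best feasible assignment gives total 322.
Every other set of open sites that can feasibly serve all demand totals ≥ 284 even under its best assignment. Minimum: 245.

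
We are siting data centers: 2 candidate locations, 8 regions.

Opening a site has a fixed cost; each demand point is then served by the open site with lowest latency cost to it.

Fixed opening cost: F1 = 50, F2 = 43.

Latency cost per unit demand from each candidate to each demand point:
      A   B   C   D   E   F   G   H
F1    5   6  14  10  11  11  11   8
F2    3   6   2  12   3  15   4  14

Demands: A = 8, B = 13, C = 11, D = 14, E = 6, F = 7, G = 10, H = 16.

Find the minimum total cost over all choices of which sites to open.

620

Open {F1, F2}: assign each demand point to its cheapest open site.
  A→F2 8×3=24, B→F1 13×6=78, C→F2 11×2=22, D→F1 14×10=140, E→F2 6×3=18, F→F1 7×11=77, G→F2 10×4=40, H→F1 16×8=128
  latency cost 527, fixed 93 → total 620.
Compare {F2}: latency cost 679 + fixed 43 = 722.
Compare {F1}: latency cost 793 + fixed 50 = 843.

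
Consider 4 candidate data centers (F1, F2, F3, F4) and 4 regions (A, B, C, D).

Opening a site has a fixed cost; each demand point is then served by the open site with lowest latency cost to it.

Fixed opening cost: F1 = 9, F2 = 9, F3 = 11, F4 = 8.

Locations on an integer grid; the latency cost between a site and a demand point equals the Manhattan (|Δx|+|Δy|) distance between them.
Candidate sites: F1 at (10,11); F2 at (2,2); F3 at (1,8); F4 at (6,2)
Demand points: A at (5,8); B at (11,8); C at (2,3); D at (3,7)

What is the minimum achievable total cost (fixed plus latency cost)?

Open {F3}: assign each demand point to its cheapest open site.
  A→F3 4, B→F3 10, C→F3 6, D→F3 3
  latency cost 23, fixed 11 → total 34.
Compare {F1, F2}: latency cost 19 + fixed 18 = 37.
Compare {F1, F3}: latency cost 17 + fixed 20 = 37.
Compare {F2, F3}: latency cost 18 + fixed 20 = 38.
All other subsets cost ≥ 37. Minimum total cost: 34.

34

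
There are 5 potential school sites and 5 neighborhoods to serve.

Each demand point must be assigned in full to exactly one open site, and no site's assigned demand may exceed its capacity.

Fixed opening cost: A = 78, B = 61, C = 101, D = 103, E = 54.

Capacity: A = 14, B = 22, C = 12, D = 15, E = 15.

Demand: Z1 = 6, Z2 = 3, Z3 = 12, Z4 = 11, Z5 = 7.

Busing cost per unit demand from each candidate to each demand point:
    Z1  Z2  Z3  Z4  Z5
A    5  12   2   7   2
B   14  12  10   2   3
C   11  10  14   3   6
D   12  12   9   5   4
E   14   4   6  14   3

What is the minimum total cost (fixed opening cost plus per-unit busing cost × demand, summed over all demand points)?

Open {A, B, E}; cheapest assignment that respects the capacities:
  A (cap 14, load 13): Z1, Z5 — cost 6×5 + 7×2 = 44
  B (cap 22, load 11): Z4 — cost 11×2 = 22
  E (cap 15, load 15): Z2, Z3 — cost 3×4 + 12×6 = 84
  Shipping 150, fixed 193 → total 343.
  Any other capacity-feasible assignment to {A, B, E} ships for at least 150.
Compare {A, C, E}: its best feasible assignment gives total 394.
Compare {A, B, C}: its best feasible assignment gives total 403.
Every other set of open sites that can feasibly serve all demand totals ≥ 394 even under its best assignment. Minimum: 343.

343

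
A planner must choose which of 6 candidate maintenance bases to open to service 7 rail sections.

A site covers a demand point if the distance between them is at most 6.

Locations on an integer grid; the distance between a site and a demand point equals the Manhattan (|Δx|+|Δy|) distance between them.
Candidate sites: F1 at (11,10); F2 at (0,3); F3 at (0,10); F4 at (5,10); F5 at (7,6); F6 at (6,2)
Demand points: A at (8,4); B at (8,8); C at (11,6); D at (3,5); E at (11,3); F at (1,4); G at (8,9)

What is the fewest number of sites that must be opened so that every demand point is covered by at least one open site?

Coverage sets (demand points within 6 of each site):
  F1: {B, C, G}
  F2: {D, F}
  F3: {}
  F4: {B, G}
  F5: {A, B, C, D, G}
  F6: {A, D, E}
No 2 sites suffice: every size-2 union leaves at least one demand point uncovered.
But {F1, F2, F6} covers everything, so the minimum is 3.

3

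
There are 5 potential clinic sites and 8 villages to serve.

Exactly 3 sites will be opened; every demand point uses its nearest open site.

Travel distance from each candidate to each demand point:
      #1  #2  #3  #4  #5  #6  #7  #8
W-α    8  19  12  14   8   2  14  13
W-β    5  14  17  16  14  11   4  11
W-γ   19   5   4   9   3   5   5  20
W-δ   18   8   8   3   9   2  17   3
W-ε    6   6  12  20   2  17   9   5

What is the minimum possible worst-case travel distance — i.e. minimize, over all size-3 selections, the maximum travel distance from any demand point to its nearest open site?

Open {W-β, W-γ, W-δ}.
  Farthest demand point is #1 at travel distance 5 (to W-β); all others are ≤ 5.
With {W-γ, W-δ, W-ε} the worst case is 6.
With {W-α, W-β, W-δ} the worst case is 8.
No size-3 selection achieves below 5.

5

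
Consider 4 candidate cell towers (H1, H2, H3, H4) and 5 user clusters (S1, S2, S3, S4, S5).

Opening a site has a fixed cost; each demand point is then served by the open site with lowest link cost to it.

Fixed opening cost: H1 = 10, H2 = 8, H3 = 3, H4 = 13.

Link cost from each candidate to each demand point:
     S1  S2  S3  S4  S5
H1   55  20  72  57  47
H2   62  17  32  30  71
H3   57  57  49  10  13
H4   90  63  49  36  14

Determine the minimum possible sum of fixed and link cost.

Open {H2, H3}: assign each demand point to its cheapest open site.
  S1→H3 57, S2→H2 17, S3→H2 32, S4→H3 10, S5→H3 13
  link cost 129, fixed 11 → total 140.
Compare {H1, H2, H3}: link cost 127 + fixed 21 = 148.
Compare {H2, H3, H4}: link cost 129 + fixed 24 = 153.
Compare {H1, H3}: link cost 147 + fixed 13 = 160.
All other subsets cost ≥ 148. Minimum total cost: 140.

140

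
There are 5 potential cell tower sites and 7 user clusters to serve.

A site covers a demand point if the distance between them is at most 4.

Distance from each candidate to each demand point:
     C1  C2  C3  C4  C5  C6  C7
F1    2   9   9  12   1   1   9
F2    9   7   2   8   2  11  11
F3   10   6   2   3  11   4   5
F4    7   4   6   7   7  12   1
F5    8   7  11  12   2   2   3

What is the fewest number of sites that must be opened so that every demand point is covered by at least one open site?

Coverage sets (demand points within 4 of each site):
  F1: {C1, C5, C6}
  F2: {C3, C5}
  F3: {C3, C4, C6}
  F4: {C2, C7}
  F5: {C5, C6, C7}
No 2 sites suffice: every size-2 union leaves at least one demand point uncovered.
But {F1, F3, F4} covers everything, so the minimum is 3.

3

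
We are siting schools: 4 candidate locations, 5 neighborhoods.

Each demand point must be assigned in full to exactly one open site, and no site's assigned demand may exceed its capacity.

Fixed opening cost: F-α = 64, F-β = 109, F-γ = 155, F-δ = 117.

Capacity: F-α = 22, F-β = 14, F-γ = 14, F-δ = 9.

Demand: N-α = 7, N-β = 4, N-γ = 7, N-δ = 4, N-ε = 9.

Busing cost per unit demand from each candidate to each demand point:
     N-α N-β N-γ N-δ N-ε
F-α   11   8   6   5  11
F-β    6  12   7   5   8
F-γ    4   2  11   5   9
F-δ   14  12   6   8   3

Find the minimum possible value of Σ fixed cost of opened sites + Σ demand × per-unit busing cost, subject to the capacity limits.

379

Open {F-α, F-δ}; cheapest assignment that respects the capacities:
  F-α (cap 22, load 22): N-α, N-β, N-γ, N-δ — cost 7×11 + 4×8 + 7×6 + 4×5 = 171
  F-δ (cap 9, load 9): N-ε — cost 9×3 = 27
  Shipping 198, fixed 181 → total 379.
  Any other capacity-feasible assignment to {F-α, F-δ} ships for at least 198.
Compare {F-α, F-β}: its best feasible assignment gives total 408.
Compare {F-α, F-γ}: its best feasible assignment gives total 416.
Every other set of open sites that can feasibly serve all demand totals ≥ 408 even under its best assignment. Minimum: 379.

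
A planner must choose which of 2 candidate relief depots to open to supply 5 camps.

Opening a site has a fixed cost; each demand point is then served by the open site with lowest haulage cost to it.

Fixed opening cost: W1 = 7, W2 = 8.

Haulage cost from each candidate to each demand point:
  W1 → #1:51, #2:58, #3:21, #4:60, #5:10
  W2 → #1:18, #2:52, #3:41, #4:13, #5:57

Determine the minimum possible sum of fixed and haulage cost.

129

Open {W1, W2}: assign each demand point to its cheapest open site.
  #1→W2 18, #2→W2 52, #3→W1 21, #4→W2 13, #5→W1 10
  haulage cost 114, fixed 15 → total 129.
Compare {W2}: haulage cost 181 + fixed 8 = 189.
Compare {W1}: haulage cost 200 + fixed 7 = 207.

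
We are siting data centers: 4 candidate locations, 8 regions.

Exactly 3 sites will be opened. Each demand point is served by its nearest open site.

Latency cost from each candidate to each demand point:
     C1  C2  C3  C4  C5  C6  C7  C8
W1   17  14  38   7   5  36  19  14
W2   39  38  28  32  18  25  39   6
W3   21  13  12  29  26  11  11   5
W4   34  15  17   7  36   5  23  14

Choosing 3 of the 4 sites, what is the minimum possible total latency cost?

Open {W1, W3, W4}.
  C1→W1 17, C2→W3 13, C3→W3 12, C4→W1 7, C5→W1 5, C6→W4 5, C7→W3 11, C8→W3 5  ⇒ total 75.
Compare {W1, W2, W3}: total 81.
Compare {W1, W2, W4}: total 90.
No size-3 selection does better; minimum is 75.

75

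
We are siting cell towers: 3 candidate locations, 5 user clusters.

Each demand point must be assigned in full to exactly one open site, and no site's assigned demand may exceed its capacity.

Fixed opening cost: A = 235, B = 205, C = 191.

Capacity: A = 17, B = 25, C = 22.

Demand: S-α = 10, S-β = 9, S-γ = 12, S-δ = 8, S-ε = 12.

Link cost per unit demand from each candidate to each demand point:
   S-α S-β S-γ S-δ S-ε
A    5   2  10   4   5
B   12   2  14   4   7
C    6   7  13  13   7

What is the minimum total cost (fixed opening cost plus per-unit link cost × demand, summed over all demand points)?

945

Open {A, B, C}; cheapest assignment that respects the capacities:
  A (cap 17, load 12): S-γ — cost 12×10 = 120
  B (cap 25, load 17): S-β, S-δ — cost 9×2 + 8×4 = 50
  C (cap 22, load 22): S-α, S-ε — cost 10×6 + 12×7 = 144
  Shipping 314, fixed 631 → total 945.
  Any other capacity-feasible assignment to {A, B, C} ships for at least 314.
Total demand is 51 and no other set of sites has combined capacity ≥ 51, so {A, B, C} is the only feasible choice of open sites. Minimum: 945.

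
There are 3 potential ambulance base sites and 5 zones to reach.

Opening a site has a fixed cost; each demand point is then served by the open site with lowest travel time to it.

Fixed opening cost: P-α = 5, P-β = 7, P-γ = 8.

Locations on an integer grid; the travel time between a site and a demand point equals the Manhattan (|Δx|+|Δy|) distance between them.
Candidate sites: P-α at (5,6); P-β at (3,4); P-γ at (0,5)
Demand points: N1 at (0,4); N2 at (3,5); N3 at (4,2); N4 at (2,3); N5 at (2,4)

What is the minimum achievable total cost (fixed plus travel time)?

17

Open {P-β}: assign each demand point to its cheapest open site.
  N1→P-β 3, N2→P-β 1, N3→P-β 3, N4→P-β 2, N5→P-β 1
  travel time 10, fixed 7 → total 17.
Compare {P-α, P-β}: travel time 10 + fixed 12 = 22.
Compare {P-β, P-γ}: travel time 8 + fixed 15 = 23.
Compare {P-γ}: travel time 18 + fixed 8 = 26.
All other subsets cost ≥ 22. Minimum total cost: 17.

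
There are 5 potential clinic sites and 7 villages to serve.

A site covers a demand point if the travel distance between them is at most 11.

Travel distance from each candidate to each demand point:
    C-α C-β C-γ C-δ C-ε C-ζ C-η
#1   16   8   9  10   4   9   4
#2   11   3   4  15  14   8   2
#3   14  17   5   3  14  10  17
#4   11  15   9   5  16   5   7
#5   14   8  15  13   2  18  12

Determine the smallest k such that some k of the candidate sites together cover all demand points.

2

Coverage sets (demand points within 11 of each site):
  #1: {C-β, C-γ, C-δ, C-ε, C-ζ, C-η}
  #2: {C-α, C-β, C-γ, C-ζ, C-η}
  #3: {C-γ, C-δ, C-ζ}
  #4: {C-α, C-γ, C-δ, C-ζ, C-η}
  #5: {C-β, C-ε}
No single site covers all 7 demand points.
But {#1, #2} covers everything, so the minimum is 2.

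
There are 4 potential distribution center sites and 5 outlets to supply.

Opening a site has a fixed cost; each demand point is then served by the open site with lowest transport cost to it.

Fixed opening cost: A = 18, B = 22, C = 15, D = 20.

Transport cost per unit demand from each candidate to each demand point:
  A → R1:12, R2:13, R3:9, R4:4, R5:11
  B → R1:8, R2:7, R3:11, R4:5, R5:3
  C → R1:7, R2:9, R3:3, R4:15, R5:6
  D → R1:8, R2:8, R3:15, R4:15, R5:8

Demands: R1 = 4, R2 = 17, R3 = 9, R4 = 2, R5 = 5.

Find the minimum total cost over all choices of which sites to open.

236

Open {B, C}: assign each demand point to its cheapest open site.
  R1→C 4×7=28, R2→B 17×7=119, R3→C 9×3=27, R4→B 2×5=10, R5→B 5×3=15
  transport cost 199, fixed 37 → total 236.
Compare {A, B, C}: transport cost 197 + fixed 55 = 252.
Compare {B, C, D}: transport cost 199 + fixed 57 = 256.
Compare {A, B, C, D}: transport cost 197 + fixed 75 = 272.
All other subsets cost ≥ 252. Minimum total cost: 236.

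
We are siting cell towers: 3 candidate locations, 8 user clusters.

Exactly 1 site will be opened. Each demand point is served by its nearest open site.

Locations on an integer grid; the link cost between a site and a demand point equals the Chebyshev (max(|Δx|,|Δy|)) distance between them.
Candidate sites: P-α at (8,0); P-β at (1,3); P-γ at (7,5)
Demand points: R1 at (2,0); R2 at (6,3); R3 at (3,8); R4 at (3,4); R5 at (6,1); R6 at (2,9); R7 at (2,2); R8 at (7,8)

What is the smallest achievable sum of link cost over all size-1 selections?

32

Open {P-γ}.
  R1→P-γ 5, R2→P-γ 2, R3→P-γ 4, R4→P-γ 4, R5→P-γ 4, R6→P-γ 5, R7→P-γ 5, R8→P-γ 3  ⇒ total 32.
Compare {P-β}: total 33.
Compare {P-α}: total 47.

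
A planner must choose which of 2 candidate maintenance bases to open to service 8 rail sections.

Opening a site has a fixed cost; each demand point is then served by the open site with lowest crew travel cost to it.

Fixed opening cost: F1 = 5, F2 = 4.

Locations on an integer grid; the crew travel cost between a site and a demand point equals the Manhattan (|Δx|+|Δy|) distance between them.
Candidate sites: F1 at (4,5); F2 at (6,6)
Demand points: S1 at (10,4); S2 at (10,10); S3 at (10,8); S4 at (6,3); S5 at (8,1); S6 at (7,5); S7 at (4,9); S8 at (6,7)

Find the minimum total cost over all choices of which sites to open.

42

Open {F2}: assign each demand point to its cheapest open site.
  S1→F2 6, S2→F2 8, S3→F2 6, S4→F2 3, S5→F2 7, S6→F2 2, S7→F2 5, S8→F2 1
  crew travel cost 38, fixed 4 → total 42.
Compare {F1, F2}: crew travel cost 37 + fixed 9 = 46.
Compare {F1}: crew travel cost 50 + fixed 5 = 55.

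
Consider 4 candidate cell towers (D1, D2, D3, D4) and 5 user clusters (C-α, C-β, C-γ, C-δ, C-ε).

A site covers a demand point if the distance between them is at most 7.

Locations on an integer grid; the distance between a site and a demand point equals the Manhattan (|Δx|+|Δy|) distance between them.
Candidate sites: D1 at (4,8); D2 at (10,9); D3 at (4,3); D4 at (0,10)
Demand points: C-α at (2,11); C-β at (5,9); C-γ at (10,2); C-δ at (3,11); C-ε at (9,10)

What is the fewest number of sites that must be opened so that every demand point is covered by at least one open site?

Coverage sets (demand points within 7 of each site):
  D1: {C-α, C-β, C-δ, C-ε}
  D2: {C-β, C-γ, C-ε}
  D3: {C-β, C-γ}
  D4: {C-α, C-β, C-δ}
No single site covers all 5 demand points.
But {D1, D2} covers everything, so the minimum is 2.

2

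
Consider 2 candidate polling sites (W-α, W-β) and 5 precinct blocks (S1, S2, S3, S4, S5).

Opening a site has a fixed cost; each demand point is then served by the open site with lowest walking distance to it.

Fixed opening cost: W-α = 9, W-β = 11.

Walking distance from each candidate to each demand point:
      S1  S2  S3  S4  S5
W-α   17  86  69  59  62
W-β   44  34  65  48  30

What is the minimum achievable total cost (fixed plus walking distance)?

Open {W-α, W-β}: assign each demand point to its cheapest open site.
  S1→W-α 17, S2→W-β 34, S3→W-β 65, S4→W-β 48, S5→W-β 30
  walking distance 194, fixed 20 → total 214.
Compare {W-β}: walking distance 221 + fixed 11 = 232.
Compare {W-α}: walking distance 293 + fixed 9 = 302.

214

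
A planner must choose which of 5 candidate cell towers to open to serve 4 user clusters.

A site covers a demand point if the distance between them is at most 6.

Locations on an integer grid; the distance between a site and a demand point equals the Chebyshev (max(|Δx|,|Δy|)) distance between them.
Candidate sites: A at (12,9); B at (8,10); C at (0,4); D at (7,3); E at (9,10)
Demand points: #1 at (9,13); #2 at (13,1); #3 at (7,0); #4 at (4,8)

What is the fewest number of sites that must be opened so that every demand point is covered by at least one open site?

2

Coverage sets (demand points within 6 of each site):
  A: {#1}
  B: {#1, #4}
  C: {#4}
  D: {#2, #3, #4}
  E: {#1, #4}
No single site covers all 4 demand points.
But {A, D} covers everything, so the minimum is 2.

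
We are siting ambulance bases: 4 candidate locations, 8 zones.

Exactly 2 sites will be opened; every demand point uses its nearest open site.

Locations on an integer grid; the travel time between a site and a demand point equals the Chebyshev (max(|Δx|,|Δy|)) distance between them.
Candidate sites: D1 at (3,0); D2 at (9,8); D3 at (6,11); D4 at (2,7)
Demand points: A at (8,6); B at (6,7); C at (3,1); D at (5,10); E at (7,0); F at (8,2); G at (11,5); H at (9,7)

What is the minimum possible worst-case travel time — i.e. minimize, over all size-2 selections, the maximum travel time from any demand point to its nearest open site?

5

Open {D1, D2}.
  Farthest demand point is F at travel time 5 (to D1); all others are ≤ 5.
With {D1, D3} the worst case is 6.
With {D2, D4} the worst case is 7.
No size-2 selection achieves below 5.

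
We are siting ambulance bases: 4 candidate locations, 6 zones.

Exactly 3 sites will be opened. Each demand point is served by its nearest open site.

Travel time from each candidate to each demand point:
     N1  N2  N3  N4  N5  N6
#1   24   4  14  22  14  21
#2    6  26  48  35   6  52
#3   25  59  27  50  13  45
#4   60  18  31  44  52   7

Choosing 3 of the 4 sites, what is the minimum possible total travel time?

Open {#1, #2, #4}.
  N1→#2 6, N2→#1 4, N3→#1 14, N4→#1 22, N5→#2 6, N6→#4 7  ⇒ total 59.
Compare {#1, #2, #3}: total 73.
Compare {#1, #3, #4}: total 84.
No size-3 selection does better; minimum is 59.

59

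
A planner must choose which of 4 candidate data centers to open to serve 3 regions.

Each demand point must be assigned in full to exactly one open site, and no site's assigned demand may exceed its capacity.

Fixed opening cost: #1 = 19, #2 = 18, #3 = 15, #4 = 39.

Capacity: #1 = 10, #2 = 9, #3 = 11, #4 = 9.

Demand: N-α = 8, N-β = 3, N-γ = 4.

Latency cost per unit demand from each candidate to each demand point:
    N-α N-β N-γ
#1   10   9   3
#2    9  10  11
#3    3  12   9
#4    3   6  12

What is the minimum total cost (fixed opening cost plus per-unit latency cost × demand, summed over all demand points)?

97

Open {#1, #3}; cheapest assignment that respects the capacities:
  #1 (cap 10, load 7): N-β, N-γ — cost 3×9 + 4×3 = 39
  #3 (cap 11, load 8): N-α — cost 8×3 = 24
  Shipping 63, fixed 34 → total 97.
  Any other capacity-feasible assignment to {#1, #3} ships for at least 63.
Compare {#1, #2, #3}: its best feasible assignment gives total 115.
Compare {#1, #4}: its best feasible assignment gives total 121.
Every other set of open sites that can feasibly serve all demand totals ≥ 115 even under its best assignment. Minimum: 97.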